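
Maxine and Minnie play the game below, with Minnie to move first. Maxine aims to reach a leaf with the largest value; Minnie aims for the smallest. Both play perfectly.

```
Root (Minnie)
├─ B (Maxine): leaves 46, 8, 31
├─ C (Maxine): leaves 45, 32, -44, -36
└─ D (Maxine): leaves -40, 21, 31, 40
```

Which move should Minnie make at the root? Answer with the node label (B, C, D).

B (Maxine): max(46, 8, 31) = 46
C (Maxine): max(45, 32, -44, -36) = 45
D (Maxine): max(-40, 21, 31, 40) = 40
Root (Minnie): min(46, 45, 40) = 40
Minnie picks the child with the lowest value: D (value 40).

D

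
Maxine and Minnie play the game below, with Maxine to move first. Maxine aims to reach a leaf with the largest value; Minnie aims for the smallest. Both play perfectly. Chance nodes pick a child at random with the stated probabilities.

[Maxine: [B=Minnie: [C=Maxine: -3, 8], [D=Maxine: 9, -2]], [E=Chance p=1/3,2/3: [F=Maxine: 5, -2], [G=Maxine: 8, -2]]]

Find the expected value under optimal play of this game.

C (Maxine): max(-3, 8) = 8
D (Maxine): max(9, -2) = 9
B (Minnie): min(8, 9) = 8
F (Maxine): max(5, -2) = 5
G (Maxine): max(8, -2) = 8
E (Chance): 1/3·5 + 2/3·8 = 7
Root (Maxine): max(8, 7) = 8

8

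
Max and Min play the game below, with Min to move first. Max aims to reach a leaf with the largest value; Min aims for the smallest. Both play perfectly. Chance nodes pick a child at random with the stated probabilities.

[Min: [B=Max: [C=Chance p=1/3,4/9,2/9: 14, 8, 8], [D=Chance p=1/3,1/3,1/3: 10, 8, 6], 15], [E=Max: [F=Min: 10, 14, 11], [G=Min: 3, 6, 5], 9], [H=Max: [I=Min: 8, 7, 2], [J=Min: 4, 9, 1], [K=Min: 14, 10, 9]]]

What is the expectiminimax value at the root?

9

C (Chance): 1/3·14 + 4/9·8 + 2/9·8 = 10
D (Chance): 1/3·10 + 1/3·8 + 1/3·6 = 8
B (Max): max(10, 8, 15) = 15
F (Min): min(10, 14, 11) = 10
G (Min): min(3, 6, 5) = 3
E (Max): max(10, 3, 9) = 10
I (Min): min(8, 7, 2) = 2
J (Min): min(4, 9, 1) = 1
K (Min): min(14, 10, 9) = 9
H (Max): max(2, 1, 9) = 9
Root (Min): min(15, 10, 9) = 9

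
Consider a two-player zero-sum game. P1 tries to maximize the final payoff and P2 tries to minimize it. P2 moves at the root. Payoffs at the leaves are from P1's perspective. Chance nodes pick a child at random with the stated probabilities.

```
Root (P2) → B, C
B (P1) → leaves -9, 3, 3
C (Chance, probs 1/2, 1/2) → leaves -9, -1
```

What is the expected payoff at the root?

-5

B (P1): max(-9, 3, 3) = 3
C (Chance): 1/2·-9 + 1/2·-1 = -5
Root (P2): min(3, -5) = -5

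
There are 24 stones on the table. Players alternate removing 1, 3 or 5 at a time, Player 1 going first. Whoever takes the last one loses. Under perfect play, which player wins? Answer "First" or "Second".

First

Mark each pile size as W (mover wins) or L (mover loses):
i:   0  1  2  3  4  5  6  7  8  9 10 11 12 13 14 15 16 17 18 19 20 21 22 23 24
     W  L  W  L  W  L  W  L  W  L  W  L  W  L  W  L  W  L  W  L  W  L  W  L  W
Position 24 is W, so the first player wins.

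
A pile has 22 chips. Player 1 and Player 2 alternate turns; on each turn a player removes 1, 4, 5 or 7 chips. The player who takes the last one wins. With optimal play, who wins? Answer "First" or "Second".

Positions where the player to move wins (W) vs loses (L):
i:   0  1  2  3  4  5  6  7  8  9 10 11 12 13 14 15 16 17 18 19 20 21 22
     L  W  L  W  W  W  W  W  L  W  L  W  W  W  W  W  L  W  L  W  W  W  W
Position 22 is W, so the first player wins.

First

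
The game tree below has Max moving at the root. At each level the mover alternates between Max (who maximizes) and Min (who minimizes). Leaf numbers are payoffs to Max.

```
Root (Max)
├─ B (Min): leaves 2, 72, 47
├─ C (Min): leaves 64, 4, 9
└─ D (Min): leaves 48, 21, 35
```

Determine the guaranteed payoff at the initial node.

21

B (Min): min(2, 72, 47) = 2
C (Min): min(64, 4, 9) = 4
D (Min): min(48, 21, 35) = 21
Root (Max): max(2, 4, 21) = 21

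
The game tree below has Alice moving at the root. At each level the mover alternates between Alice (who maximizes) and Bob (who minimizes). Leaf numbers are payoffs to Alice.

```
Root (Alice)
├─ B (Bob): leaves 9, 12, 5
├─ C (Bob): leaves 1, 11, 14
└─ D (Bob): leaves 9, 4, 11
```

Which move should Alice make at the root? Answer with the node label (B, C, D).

B (Bob): min(9, 12, 5) = 5
C (Bob): min(1, 11, 14) = 1
D (Bob): min(9, 4, 11) = 4
Root (Alice): max(5, 1, 4) = 5
Alice picks the child with the highest value: B (value 5).

B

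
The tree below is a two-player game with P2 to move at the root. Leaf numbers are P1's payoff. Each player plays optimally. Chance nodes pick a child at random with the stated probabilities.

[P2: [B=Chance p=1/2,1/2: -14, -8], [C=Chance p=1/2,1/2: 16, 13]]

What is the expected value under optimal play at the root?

-11

B (Chance): 1/2·-14 + 1/2·-8 = -11
C (Chance): 1/2·16 + 1/2·13 = 14.5
Root (P2): min(-11, 14.5) = -11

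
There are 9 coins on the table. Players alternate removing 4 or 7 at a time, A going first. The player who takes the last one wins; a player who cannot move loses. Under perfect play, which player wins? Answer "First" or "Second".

First

i:   0  1  2  3  4  5  6  7  8  9
     L  L  L  L  W  W  W  W  W  W
Position 9 is W, so the first player wins.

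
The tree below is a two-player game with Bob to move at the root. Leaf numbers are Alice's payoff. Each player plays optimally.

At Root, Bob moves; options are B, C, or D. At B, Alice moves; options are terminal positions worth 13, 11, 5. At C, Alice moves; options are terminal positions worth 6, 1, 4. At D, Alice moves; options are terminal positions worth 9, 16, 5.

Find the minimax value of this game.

6

B (Alice): max(13, 11, 5) = 13
C (Alice): max(6, 1, 4) = 6
D (Alice): max(9, 16, 5) = 16
Root (Bob): min(13, 6, 16) = 6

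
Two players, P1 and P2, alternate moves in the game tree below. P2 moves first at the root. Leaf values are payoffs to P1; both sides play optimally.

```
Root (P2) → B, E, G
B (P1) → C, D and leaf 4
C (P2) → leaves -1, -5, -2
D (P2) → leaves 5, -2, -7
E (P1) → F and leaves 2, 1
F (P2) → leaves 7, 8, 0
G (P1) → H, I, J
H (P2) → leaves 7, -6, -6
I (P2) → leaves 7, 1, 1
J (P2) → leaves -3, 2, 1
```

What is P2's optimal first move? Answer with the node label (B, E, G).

C (P2): min(-1, -5, -2) = -5
D (P2): min(5, -2, -7) = -7
B (P1): max(-5, -7, 4) = 4
F (P2): min(7, 8, 0) = 0
E (P1): max(0, 2, 1) = 2
H (P2): min(7, -6, -6) = -6
I (P2): min(7, 1, 1) = 1
J (P2): min(-3, 2, 1) = -3
G (P1): max(-6, 1, -3) = 1
Root (P2): min(4, 2, 1) = 1
P2 picks the child with the lowest value: G (value 1).

G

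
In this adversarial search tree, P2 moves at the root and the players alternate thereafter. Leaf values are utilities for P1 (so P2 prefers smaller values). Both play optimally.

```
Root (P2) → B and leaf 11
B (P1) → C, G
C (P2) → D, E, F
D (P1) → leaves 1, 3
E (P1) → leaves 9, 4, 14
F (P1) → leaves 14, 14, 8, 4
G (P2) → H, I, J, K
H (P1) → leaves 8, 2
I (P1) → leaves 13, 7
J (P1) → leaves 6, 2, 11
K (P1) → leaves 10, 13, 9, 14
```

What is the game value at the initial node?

8

D (P1): max(1, 3) = 3
E (P1): max(9, 4, 14) = 14
F (P1): max(14, 14, 8, 4) = 14
C (P2): min(3, 14, 14) = 3
H (P1): max(8, 2) = 8
I (P1): max(13, 7) = 13
J (P1): max(6, 2, 11) = 11
K (P1): max(10, 13, 9, 14) = 14
G (P2): min(8, 13, 11, 14) = 8
B (P1): max(3, 8) = 8
Root (P2): min(8, 11) = 8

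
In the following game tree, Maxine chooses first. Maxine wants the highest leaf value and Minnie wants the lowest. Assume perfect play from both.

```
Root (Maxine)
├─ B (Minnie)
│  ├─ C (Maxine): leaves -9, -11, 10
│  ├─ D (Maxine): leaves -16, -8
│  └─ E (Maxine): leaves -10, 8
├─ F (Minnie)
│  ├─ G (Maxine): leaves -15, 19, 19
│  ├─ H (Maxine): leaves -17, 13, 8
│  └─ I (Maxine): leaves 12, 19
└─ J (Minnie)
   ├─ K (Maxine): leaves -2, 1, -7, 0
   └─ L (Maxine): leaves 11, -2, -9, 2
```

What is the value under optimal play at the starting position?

C (Maxine): max(-9, -11, 10) = 10
D (Maxine): max(-16, -8) = -8
E (Maxine): max(-10, 8) = 8
B (Minnie): min(10, -8, 8) = -8
G (Maxine): max(-15, 19, 19) = 19
H (Maxine): max(-17, 13, 8) = 13
I (Maxine): max(12, 19) = 19
F (Minnie): min(19, 13, 19) = 13
K (Maxine): max(-2, 1, -7, 0) = 1
L (Maxine): max(11, -2, -9, 2) = 11
J (Minnie): min(1, 11) = 1
Root (Maxine): max(-8, 13, 1) = 13

13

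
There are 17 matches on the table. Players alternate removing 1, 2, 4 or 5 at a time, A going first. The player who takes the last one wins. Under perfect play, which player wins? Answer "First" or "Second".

First

Positions where the player to move wins (W) vs loses (L):
i:   0  1  2  3  4  5  6  7  8  9 10 11 12 13 14 15 16 17
     L  W  W  L  W  W  L  W  W  L  W  W  L  W  W  L  W  W
Position 17 is W, so the first player wins.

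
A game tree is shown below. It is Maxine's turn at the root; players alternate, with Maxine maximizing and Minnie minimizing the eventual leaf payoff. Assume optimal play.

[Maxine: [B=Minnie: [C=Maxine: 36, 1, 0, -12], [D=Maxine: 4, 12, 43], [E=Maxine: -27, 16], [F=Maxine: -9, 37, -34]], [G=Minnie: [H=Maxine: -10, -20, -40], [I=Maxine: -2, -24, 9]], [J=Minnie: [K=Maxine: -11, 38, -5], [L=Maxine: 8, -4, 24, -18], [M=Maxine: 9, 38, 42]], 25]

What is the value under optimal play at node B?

C: max(36, 1, 0, -12) = 36
D: max(4, 12, 43) = 43
E: max(-27, 16) = 16
F: max(-9, 37, -34) = 37
B: min(36, 43, 16, 37) = 16

16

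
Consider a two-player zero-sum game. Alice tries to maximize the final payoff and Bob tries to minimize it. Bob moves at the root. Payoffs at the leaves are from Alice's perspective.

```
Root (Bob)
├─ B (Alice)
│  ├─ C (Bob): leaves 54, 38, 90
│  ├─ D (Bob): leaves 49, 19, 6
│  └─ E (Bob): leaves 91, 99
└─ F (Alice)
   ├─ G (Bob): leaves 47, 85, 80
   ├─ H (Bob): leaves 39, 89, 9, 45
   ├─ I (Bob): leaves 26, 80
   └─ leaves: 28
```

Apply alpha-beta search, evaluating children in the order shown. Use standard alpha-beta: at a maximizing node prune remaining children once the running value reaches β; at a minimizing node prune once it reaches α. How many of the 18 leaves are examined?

C [α=-∞,β=+∞]: v=38
D [α=38,β=+∞]: v=19 after child 2 ≤ α → α-cutoff, skip 1
E [α=38,β=+∞]: v=91
B [α=-∞,β=+∞]: v=91
G [α=-∞,β=91]: v=47
H [α=47,β=91]: v=39 after child 1 ≤ α → α-cutoff, skip 3
I [α=47,β=91]: v=26 after child 1 ≤ α → α-cutoff, skip 1
F [α=-∞,β=91]: v=47
Root [α=-∞,β=+∞]: v=47
Leaves evaluated: 13 of 18.

13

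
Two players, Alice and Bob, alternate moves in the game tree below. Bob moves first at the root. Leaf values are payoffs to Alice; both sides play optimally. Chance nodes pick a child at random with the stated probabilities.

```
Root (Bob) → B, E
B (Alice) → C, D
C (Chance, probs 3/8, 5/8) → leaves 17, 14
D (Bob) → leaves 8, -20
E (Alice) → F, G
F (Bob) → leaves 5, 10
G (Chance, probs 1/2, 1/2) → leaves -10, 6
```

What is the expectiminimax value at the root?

C (Chance): 3/8·17 + 5/8·14 = 15.12
D (Bob): min(8, -20) = -20
B (Alice): max(15.12, -20) = 15.12
F (Bob): min(5, 10) = 5
G (Chance): 1/2·-10 + 1/2·6 = -2
E (Alice): max(5, -2) = 5
Root (Bob): min(15.12, 5) = 5

5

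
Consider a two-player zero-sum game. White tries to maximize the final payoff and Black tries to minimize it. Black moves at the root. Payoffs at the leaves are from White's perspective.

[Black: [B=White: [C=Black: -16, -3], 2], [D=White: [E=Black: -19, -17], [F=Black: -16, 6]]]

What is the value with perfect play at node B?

2

C: min(-16, -3) = -16
B: max(-16, 2) = 2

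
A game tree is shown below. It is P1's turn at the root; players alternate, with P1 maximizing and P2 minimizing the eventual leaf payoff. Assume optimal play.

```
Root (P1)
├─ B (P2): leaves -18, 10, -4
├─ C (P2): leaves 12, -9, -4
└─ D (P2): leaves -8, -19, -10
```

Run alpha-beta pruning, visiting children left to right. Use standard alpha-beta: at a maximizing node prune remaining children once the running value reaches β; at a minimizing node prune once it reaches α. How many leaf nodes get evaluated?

8

B [α=-∞,β=+∞]: v=-18
C [α=-18,β=+∞]: v=-9
D [α=-9,β=+∞]: v=-19 after child 2 ≤ α → α-cutoff, skip 1
Root [α=-∞,β=+∞]: v=-9
Leaves evaluated: 8 of 9.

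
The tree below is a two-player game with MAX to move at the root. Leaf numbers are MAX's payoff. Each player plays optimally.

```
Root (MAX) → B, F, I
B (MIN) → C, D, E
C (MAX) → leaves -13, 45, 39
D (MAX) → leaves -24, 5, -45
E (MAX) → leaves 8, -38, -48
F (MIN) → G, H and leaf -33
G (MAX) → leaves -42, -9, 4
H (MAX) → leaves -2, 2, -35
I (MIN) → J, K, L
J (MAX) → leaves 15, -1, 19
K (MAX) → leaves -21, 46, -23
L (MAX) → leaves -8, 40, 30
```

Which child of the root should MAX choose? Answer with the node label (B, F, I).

I

C (MAX): max(-13, 45, 39) = 45
D (MAX): max(-24, 5, -45) = 5
E (MAX): max(8, -38, -48) = 8
B (MIN): min(45, 5, 8) = 5
G (MAX): max(-42, -9, 4) = 4
H (MAX): max(-2, 2, -35) = 2
F (MIN): min(4, 2, -33) = -33
J (MAX): max(15, -1, 19) = 19
K (MAX): max(-21, 46, -23) = 46
L (MAX): max(-8, 40, 30) = 40
I (MIN): min(19, 46, 40) = 19
Root (MAX): max(5, -33, 19) = 19
MAX picks the child with the highest value: I (value 19).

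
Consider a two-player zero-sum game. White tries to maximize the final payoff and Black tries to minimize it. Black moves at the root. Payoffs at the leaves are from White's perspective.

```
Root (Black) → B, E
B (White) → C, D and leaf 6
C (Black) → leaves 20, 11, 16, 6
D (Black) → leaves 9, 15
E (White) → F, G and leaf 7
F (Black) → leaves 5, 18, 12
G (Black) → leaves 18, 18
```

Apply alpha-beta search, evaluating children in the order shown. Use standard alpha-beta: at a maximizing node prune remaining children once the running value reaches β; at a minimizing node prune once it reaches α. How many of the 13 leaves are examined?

12

C [α=-∞,β=+∞]: v=6
D [α=6,β=+∞]: v=9
B [α=-∞,β=+∞]: v=9
F [α=-∞,β=9]: v=5
G [α=5,β=9]: v=18
E [α=-∞,β=9]: v=18 after child 2 ≥ β → β-cutoff, skip 1
Root [α=-∞,β=+∞]: v=9
Leaves evaluated: 12 of 13.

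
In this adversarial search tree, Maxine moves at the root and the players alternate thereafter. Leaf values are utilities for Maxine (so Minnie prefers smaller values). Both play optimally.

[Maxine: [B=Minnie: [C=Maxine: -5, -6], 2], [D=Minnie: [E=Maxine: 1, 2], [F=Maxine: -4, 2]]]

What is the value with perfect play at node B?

C: max(-5, -6) = -5
B: min(-5, 2) = -5

-5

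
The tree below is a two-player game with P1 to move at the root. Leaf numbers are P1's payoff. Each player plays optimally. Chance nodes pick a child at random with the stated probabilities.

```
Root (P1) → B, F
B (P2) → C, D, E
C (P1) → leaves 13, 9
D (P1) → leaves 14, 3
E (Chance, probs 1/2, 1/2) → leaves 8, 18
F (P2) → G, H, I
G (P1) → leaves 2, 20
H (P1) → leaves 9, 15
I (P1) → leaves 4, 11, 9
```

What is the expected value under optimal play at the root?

C (P1): max(13, 9) = 13
D (P1): max(14, 3) = 14
E (Chance): 1/2·8 + 1/2·18 = 13
B (P2): min(13, 14, 13) = 13
G (P1): max(2, 20) = 20
H (P1): max(9, 15) = 15
I (P1): max(4, 11, 9) = 11
F (P2): min(20, 15, 11) = 11
Root (P1): max(13, 11) = 13

13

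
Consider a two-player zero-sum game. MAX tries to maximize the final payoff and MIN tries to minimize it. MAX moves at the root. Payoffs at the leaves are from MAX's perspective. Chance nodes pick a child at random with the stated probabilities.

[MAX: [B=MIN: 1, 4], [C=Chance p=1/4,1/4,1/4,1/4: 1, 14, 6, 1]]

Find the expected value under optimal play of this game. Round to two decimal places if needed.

5.5

B (MIN): min(1, 4) = 1
C (Chance): 1/4·1 + 1/4·14 + 1/4·6 + 1/4·1 = 5.5
Root (MAX): max(1, 5.5) = 5.5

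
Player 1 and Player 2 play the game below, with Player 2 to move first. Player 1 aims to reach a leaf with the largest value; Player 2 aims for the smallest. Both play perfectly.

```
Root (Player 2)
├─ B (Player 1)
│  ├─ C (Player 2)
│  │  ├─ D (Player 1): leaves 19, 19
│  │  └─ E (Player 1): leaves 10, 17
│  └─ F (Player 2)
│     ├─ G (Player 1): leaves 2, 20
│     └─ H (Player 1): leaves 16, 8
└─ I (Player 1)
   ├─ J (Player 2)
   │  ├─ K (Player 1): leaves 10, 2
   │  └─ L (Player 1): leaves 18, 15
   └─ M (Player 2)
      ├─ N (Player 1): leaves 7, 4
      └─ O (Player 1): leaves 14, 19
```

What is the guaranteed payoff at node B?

D: max(19, 19) = 19
E: max(10, 17) = 17
C: min(19, 17) = 17
G: max(2, 20) = 20
H: max(16, 8) = 16
F: min(20, 16) = 16
B: max(17, 16) = 17

17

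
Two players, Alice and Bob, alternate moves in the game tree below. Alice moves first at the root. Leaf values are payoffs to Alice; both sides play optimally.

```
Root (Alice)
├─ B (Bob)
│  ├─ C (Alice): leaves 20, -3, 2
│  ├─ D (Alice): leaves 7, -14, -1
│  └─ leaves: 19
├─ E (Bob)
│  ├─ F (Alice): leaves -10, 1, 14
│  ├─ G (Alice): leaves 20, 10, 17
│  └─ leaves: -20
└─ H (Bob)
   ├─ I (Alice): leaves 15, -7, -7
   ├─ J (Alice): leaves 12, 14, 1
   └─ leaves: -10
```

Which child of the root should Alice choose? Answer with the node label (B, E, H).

C (Alice): max(20, -3, 2) = 20
D (Alice): max(7, -14, -1) = 7
B (Bob): min(20, 7, 19) = 7
F (Alice): max(-10, 1, 14) = 14
G (Alice): max(20, 10, 17) = 20
E (Bob): min(14, 20, -20) = -20
I (Alice): max(15, -7, -7) = 15
J (Alice): max(12, 14, 1) = 14
H (Bob): min(15, 14, -10) = -10
Root (Alice): max(7, -20, -10) = 7
Alice picks the child with the highest value: B (value 7).

B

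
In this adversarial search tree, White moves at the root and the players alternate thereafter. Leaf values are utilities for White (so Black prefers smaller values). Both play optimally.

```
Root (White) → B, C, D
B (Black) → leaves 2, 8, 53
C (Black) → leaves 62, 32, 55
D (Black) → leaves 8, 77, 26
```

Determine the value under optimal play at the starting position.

32

B (Black): min(2, 8, 53) = 2
C (Black): min(62, 32, 55) = 32
D (Black): min(8, 77, 26) = 8
Root (White): max(2, 32, 8) = 32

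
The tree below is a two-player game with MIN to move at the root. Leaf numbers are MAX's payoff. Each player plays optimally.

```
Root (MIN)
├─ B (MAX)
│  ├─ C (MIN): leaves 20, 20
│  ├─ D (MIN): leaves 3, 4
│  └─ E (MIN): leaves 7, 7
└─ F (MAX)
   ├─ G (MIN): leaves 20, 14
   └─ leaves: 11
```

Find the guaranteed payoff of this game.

C (MIN): min(20, 20) = 20
D (MIN): min(3, 4) = 3
E (MIN): min(7, 7) = 7
B (MAX): max(20, 3, 7) = 20
G (MIN): min(20, 14) = 14
F (MAX): max(14, 11) = 14
Root (MIN): min(20, 14) = 14

14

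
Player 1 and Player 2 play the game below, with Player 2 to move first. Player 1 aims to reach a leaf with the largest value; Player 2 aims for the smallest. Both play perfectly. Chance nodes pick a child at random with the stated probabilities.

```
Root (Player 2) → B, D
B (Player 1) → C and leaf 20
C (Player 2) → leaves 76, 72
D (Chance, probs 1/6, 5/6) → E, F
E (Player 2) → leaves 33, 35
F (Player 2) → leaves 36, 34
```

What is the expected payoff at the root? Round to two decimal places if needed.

33.83

C (Player 2): min(76, 72) = 72
B (Player 1): max(72, 20) = 72
E (Player 2): min(33, 35) = 33
F (Player 2): min(36, 34) = 34
D (Chance): 1/6·33 + 5/6·34 = 33.83
Root (Player 2): min(72, 33.83) = 33.83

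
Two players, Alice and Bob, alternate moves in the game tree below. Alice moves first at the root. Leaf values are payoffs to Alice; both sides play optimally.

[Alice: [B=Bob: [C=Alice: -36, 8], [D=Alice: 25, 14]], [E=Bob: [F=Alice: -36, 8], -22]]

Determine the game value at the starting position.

8

C (Alice): max(-36, 8) = 8
D (Alice): max(25, 14) = 25
B (Bob): min(8, 25) = 8
F (Alice): max(-36, 8) = 8
E (Bob): min(8, -22) = -22
Root (Alice): max(8, -22) = 8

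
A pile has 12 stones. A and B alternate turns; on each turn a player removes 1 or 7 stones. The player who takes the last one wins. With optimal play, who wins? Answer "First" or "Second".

Second

W/L table (W = player to move can force a win):
i:   0  1  2  3  4  5  6  7  8  9 10 11 12
     L  W  L  W  L  W  L  W  L  W  L  W  L
Position 12 is L, so the second player wins.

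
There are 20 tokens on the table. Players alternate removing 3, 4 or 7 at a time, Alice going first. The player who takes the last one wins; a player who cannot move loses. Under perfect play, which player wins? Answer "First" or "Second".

Positions where the player to move wins (W) vs loses (L):
i:   0  1  2  3  4  5  6  7  8  9 10 11 12 13 14 15 16 17 18 19 20
     L  L  L  W  W  W  W  W  W  W  L  L  L  W  W  W  W  W  W  W  L
Position 20 is L, so the second player wins.

Second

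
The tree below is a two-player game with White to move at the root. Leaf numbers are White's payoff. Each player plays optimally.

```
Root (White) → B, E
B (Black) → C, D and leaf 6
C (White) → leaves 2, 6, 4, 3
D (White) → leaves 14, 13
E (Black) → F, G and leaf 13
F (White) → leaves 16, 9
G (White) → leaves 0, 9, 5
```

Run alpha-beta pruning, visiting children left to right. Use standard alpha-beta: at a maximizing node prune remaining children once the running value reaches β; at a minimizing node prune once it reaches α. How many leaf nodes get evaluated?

C [α=-∞,β=+∞]: v=6
D [α=-∞,β=6]: v=14 after child 1 ≥ β → β-cutoff, skip 1
B [α=-∞,β=+∞]: v=6
F [α=6,β=+∞]: v=16
G [α=6,β=16]: v=9
E [α=6,β=+∞]: v=9
Root [α=-∞,β=+∞]: v=9
Leaves evaluated: 12 of 13.

12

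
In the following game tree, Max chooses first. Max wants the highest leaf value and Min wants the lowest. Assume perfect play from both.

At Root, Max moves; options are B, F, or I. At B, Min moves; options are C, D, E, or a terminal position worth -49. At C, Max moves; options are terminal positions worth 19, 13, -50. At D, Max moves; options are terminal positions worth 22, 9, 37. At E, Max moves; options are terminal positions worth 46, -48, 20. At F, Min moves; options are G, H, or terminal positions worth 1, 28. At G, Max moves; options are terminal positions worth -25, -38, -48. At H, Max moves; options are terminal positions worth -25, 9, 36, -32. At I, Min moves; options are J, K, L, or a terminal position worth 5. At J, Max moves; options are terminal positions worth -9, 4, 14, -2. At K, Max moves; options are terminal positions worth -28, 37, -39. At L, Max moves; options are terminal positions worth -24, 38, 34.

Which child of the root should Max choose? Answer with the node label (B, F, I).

I

C (Max): max(19, 13, -50) = 19
D (Max): max(22, 9, 37) = 37
E (Max): max(46, -48, 20) = 46
B (Min): min(19, 37, 46, -49) = -49
G (Max): max(-25, -38, -48) = -25
H (Max): max(-25, 9, 36, -32) = 36
F (Min): min(-25, 36, 1, 28) = -25
J (Max): max(-9, 4, 14, -2) = 14
K (Max): max(-28, 37, -39) = 37
L (Max): max(-24, 38, 34) = 38
I (Min): min(14, 37, 38, 5) = 5
Root (Max): max(-49, -25, 5) = 5
Max picks the child with the highest value: I (value 5).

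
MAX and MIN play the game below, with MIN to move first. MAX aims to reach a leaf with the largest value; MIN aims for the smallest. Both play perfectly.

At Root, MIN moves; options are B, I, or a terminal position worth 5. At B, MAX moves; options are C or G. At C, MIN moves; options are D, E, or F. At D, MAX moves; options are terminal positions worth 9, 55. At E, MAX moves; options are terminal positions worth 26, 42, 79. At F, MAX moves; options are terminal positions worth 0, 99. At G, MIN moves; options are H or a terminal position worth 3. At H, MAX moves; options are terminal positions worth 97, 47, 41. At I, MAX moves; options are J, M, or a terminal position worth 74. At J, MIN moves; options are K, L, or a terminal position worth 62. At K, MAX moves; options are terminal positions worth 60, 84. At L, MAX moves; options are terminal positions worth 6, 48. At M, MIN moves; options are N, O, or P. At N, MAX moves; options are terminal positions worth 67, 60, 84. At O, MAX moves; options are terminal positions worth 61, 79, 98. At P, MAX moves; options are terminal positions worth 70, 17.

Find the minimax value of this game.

D (MAX): max(9, 55) = 55
E (MAX): max(26, 42, 79) = 79
F (MAX): max(0, 99) = 99
C (MIN): min(55, 79, 99) = 55
H (MAX): max(97, 47, 41) = 97
G (MIN): min(97, 3) = 3
B (MAX): max(55, 3) = 55
K (MAX): max(60, 84) = 84
L (MAX): max(6, 48) = 48
J (MIN): min(84, 48, 62) = 48
N (MAX): max(67, 60, 84) = 84
O (MAX): max(61, 79, 98) = 98
P (MAX): max(70, 17) = 70
M (MIN): min(84, 98, 70) = 70
I (MAX): max(48, 70, 74) = 74
Root (MIN): min(55, 74, 5) = 5

5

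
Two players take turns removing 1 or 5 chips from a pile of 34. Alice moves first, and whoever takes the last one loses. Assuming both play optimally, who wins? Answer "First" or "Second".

i:   0  1  2  3  4  5  6  7  8  9 10 11 12 13 14 15 16 17 18 19 20 21 22 23 24 25 26 27 28 29 30 31 32 33 34
     W  L  W  L  W  L  W  L  W  L  W  L  W  L  W  L  W  L  W  L  W  L  W  L  W  L  W  L  W  L  W  L  W  L  W
Position 34 is W, so the first player wins.

First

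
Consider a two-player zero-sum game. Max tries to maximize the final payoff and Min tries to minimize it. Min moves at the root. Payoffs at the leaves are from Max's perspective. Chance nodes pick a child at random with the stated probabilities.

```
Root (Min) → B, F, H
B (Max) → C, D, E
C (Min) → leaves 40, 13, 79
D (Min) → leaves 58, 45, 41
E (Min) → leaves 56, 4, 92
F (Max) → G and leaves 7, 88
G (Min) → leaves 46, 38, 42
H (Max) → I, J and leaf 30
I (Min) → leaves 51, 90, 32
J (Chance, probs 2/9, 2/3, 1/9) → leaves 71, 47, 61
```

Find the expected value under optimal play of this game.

41

C (Min): min(40, 13, 79) = 13
D (Min): min(58, 45, 41) = 41
E (Min): min(56, 4, 92) = 4
B (Max): max(13, 41, 4) = 41
G (Min): min(46, 38, 42) = 38
F (Max): max(38, 7, 88) = 88
I (Min): min(51, 90, 32) = 32
J (Chance): 2/9·71 + 2/3·47 + 1/9·61 = 53.89
H (Max): max(32, 53.89, 30) = 53.89
Root (Min): min(41, 88, 53.89) = 41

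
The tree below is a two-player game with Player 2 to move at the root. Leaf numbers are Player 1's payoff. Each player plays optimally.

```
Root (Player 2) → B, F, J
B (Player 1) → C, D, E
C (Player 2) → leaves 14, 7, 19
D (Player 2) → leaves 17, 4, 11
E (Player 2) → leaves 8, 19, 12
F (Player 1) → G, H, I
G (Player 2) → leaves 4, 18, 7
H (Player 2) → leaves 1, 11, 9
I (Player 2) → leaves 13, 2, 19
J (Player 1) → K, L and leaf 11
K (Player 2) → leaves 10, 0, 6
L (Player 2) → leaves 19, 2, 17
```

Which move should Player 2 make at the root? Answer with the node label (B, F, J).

C (Player 2): min(14, 7, 19) = 7
D (Player 2): min(17, 4, 11) = 4
E (Player 2): min(8, 19, 12) = 8
B (Player 1): max(7, 4, 8) = 8
G (Player 2): min(4, 18, 7) = 4
H (Player 2): min(1, 11, 9) = 1
I (Player 2): min(13, 2, 19) = 2
F (Player 1): max(4, 1, 2) = 4
K (Player 2): min(10, 0, 6) = 0
L (Player 2): min(19, 2, 17) = 2
J (Player 1): max(0, 2, 11) = 11
Root (Player 2): min(8, 4, 11) = 4
Player 2 picks the child with the lowest value: F (value 4).

F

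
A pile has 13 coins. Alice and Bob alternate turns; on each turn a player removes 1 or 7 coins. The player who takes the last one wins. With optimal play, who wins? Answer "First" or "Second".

i:   0  1  2  3  4  5  6  7  8  9 10 11 12 13
     L  W  L  W  L  W  L  W  L  W  L  W  L  W
Position 13 is W, so the first player wins.

First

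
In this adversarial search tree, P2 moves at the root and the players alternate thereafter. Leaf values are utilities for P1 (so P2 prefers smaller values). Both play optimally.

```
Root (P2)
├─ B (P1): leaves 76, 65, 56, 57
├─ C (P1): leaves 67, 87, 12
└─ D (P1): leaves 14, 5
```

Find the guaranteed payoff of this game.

B (P1): max(76, 65, 56, 57) = 76
C (P1): max(67, 87, 12) = 87
D (P1): max(14, 5) = 14
Root (P2): min(76, 87, 14) = 14

14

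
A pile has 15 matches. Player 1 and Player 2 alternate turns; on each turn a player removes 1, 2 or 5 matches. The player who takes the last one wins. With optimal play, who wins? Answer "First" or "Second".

Mark each pile size as W (mover wins) or L (mover loses):
i:   0  1  2  3  4  5  6  7  8  9 10 11 12 13 14 15
     L  W  W  L  W  W  L  W  W  L  W  W  L  W  W  L
Position 15 is L, so the second player wins.

Second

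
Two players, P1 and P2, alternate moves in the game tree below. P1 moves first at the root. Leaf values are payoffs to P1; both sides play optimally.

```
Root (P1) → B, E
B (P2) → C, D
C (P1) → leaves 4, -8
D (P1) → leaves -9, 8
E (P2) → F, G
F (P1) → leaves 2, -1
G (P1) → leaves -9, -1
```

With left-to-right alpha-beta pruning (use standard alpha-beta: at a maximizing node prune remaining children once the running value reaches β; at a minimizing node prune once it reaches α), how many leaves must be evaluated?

C [α=-∞,β=+∞]: v=4
D [α=-∞,β=4]: v=8
B [α=-∞,β=+∞]: v=4
F [α=4,β=+∞]: v=2
E [α=4,β=+∞]: v=2 after child 1 ≤ α → α-cutoff, skip 1
Root [α=-∞,β=+∞]: v=4
Leaves evaluated: 6 of 8.

6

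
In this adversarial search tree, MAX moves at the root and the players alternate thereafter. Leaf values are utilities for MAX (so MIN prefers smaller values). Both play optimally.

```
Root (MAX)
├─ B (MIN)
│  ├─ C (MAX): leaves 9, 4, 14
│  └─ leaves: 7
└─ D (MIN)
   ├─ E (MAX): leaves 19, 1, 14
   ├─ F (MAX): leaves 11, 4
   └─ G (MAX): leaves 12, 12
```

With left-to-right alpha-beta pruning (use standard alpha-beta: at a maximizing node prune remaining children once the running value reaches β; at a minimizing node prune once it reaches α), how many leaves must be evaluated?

10

C [α=-∞,β=+∞]: v=14
B [α=-∞,β=+∞]: v=7
E [α=7,β=+∞]: v=19
F [α=7,β=19]: v=11
G [α=7,β=11]: v=12 after child 1 ≥ β → β-cutoff, skip 1
D [α=7,β=+∞]: v=11
Root [α=-∞,β=+∞]: v=11
Leaves evaluated: 10 of 11.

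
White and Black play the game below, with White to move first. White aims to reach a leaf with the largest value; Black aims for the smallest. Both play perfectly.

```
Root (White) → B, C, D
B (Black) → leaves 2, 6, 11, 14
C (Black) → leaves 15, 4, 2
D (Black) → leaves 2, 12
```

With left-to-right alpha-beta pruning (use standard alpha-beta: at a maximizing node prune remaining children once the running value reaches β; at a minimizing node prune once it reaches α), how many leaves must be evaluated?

8

B [α=-∞,β=+∞]: v=2
C [α=2,β=+∞]: v=2
D [α=2,β=+∞]: v=2 after child 1 ≤ α → α-cutoff, skip 1
Root [α=-∞,β=+∞]: v=2
Leaves evaluated: 8 of 9.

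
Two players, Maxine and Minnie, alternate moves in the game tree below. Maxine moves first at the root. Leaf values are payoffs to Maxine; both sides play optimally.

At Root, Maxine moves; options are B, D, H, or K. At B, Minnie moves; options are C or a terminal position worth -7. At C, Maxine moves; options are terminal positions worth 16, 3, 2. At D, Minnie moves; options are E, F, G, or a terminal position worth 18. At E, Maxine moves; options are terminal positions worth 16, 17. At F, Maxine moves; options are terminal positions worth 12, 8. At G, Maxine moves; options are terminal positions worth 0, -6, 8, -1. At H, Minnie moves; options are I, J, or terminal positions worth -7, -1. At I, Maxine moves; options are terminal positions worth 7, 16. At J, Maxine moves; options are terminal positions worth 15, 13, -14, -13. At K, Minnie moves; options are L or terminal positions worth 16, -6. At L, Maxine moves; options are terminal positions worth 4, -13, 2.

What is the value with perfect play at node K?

-6

L: max(4, -13, 2) = 4
K: min(4, 16, -6) = -6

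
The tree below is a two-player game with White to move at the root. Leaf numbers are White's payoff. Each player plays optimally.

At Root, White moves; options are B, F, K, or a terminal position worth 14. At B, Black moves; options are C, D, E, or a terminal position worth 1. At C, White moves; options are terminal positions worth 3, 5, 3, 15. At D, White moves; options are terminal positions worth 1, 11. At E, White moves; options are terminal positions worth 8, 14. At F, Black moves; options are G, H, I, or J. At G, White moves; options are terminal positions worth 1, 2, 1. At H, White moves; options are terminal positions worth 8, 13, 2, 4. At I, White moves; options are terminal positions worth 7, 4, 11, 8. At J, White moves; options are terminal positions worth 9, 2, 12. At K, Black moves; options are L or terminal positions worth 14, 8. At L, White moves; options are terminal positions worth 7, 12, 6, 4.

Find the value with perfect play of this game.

14

C (White): max(3, 5, 3, 15) = 15
D (White): max(1, 11) = 11
E (White): max(8, 14) = 14
B (Black): min(15, 11, 14, 1) = 1
G (White): max(1, 2, 1) = 2
H (White): max(8, 13, 2, 4) = 13
I (White): max(7, 4, 11, 8) = 11
J (White): max(9, 2, 12) = 12
F (Black): min(2, 13, 11, 12) = 2
L (White): max(7, 12, 6, 4) = 12
K (Black): min(12, 14, 8) = 8
Root (White): max(1, 2, 8, 14) = 14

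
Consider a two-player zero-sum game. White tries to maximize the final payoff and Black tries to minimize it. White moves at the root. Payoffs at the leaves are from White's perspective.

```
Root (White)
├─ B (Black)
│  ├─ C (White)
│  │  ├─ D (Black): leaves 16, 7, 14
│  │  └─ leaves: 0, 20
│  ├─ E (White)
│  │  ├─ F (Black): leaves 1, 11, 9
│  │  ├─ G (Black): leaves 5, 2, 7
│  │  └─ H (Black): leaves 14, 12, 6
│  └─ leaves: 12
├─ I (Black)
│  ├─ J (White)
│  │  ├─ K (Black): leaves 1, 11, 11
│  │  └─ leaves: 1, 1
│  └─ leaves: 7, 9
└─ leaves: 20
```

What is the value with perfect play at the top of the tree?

D (Black): min(16, 7, 14) = 7
C (White): max(7, 0, 20) = 20
F (Black): min(1, 11, 9) = 1
G (Black): min(5, 2, 7) = 2
H (Black): min(14, 12, 6) = 6
E (White): max(1, 2, 6) = 6
B (Black): min(20, 6, 12) = 6
K (Black): min(1, 11, 11) = 1
J (White): max(1, 1, 1) = 1
I (Black): min(1, 7, 9) = 1
Root (White): max(6, 1, 20) = 20

20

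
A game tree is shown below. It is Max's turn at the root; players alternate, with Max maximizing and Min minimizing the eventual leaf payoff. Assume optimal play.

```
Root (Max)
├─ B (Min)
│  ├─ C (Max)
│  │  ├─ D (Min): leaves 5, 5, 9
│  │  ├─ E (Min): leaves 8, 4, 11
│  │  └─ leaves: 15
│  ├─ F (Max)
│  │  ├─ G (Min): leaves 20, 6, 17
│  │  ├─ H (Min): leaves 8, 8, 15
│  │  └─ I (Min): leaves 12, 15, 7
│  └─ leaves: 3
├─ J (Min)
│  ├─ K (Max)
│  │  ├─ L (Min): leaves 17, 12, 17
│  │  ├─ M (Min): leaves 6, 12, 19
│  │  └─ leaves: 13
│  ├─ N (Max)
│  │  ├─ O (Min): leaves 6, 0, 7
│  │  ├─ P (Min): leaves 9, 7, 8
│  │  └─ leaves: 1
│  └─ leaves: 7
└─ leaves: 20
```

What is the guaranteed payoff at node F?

8

G: min(20, 6, 17) = 6
H: min(8, 8, 15) = 8
I: min(12, 15, 7) = 7
F: max(6, 8, 7) = 8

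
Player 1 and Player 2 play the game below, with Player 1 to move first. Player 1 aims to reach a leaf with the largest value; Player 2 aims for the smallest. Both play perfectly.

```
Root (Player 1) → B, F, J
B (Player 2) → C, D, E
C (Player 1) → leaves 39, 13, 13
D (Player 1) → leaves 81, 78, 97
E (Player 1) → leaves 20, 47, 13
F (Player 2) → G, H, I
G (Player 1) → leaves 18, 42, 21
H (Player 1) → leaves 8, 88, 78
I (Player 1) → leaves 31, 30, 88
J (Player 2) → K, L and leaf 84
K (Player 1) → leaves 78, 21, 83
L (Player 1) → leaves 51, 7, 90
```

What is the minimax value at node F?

42

G: max(18, 42, 21) = 42
H: max(8, 88, 78) = 88
I: max(31, 30, 88) = 88
F: min(42, 88, 88) = 42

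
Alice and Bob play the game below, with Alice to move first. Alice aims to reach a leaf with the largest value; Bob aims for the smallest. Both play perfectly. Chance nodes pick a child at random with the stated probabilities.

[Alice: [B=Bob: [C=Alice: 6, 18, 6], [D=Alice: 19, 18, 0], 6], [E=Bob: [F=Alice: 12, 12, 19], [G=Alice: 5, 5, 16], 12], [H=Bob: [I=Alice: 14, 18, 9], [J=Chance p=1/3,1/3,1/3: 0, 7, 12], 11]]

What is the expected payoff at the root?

C (Alice): max(6, 18, 6) = 18
D (Alice): max(19, 18, 0) = 19
B (Bob): min(18, 19, 6) = 6
F (Alice): max(12, 12, 19) = 19
G (Alice): max(5, 5, 16) = 16
E (Bob): min(19, 16, 12) = 12
I (Alice): max(14, 18, 9) = 18
J (Chance): 1/3·0 + 1/3·7 + 1/3·12 = 6.33
H (Bob): min(18, 6.33, 11) = 6.33
Root (Alice): max(6, 12, 6.33) = 12

12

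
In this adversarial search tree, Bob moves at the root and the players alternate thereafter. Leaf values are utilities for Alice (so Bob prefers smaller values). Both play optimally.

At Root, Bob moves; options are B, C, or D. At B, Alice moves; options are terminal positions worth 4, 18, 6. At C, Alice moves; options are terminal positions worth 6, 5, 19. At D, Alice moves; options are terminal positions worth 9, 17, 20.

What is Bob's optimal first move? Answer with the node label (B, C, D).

B

B (Alice): max(4, 18, 6) = 18
C (Alice): max(6, 5, 19) = 19
D (Alice): max(9, 17, 20) = 20
Root (Bob): min(18, 19, 20) = 18
Bob picks the child with the lowest value: B (value 18).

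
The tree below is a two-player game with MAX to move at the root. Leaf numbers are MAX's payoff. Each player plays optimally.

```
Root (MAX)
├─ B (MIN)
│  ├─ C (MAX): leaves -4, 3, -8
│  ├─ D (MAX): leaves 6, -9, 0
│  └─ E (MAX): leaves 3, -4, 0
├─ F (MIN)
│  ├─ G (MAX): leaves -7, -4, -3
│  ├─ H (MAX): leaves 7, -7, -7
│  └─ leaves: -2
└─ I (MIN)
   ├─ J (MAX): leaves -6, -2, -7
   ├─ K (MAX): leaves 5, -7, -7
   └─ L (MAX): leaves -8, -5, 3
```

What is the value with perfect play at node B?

3

C: max(-4, 3, -8) = 3
D: max(6, -9, 0) = 6
E: max(3, -4, 0) = 3
B: min(3, 6, 3) = 3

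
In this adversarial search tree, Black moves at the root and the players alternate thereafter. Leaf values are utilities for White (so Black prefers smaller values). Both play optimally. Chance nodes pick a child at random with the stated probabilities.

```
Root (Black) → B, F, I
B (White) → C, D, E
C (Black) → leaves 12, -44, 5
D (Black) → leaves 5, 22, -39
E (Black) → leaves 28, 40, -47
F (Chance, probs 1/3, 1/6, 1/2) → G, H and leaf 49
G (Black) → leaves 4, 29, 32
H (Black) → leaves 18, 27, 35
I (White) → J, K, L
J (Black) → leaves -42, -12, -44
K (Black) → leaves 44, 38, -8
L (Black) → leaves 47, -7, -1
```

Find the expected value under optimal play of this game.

C (Black): min(12, -44, 5) = -44
D (Black): min(5, 22, -39) = -39
E (Black): min(28, 40, -47) = -47
B (White): max(-44, -39, -47) = -39
G (Black): min(4, 29, 32) = 4
H (Black): min(18, 27, 35) = 18
F (Chance): 1/3·4 + 1/6·18 + 1/2·49 = 28.83
J (Black): min(-42, -12, -44) = -44
K (Black): min(44, 38, -8) = -8
L (Black): min(47, -7, -1) = -7
I (White): max(-44, -8, -7) = -7
Root (Black): min(-39, 28.83, -7) = -39

-39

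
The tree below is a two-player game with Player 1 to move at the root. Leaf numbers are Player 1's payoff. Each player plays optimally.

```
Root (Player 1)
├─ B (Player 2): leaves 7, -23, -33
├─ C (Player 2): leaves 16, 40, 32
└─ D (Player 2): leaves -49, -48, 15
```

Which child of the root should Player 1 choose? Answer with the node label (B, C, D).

B (Player 2): min(7, -23, -33) = -33
C (Player 2): min(16, 40, 32) = 16
D (Player 2): min(-49, -48, 15) = -49
Root (Player 1): max(-33, 16, -49) = 16
Player 1 picks the child with the highest value: C (value 16).

C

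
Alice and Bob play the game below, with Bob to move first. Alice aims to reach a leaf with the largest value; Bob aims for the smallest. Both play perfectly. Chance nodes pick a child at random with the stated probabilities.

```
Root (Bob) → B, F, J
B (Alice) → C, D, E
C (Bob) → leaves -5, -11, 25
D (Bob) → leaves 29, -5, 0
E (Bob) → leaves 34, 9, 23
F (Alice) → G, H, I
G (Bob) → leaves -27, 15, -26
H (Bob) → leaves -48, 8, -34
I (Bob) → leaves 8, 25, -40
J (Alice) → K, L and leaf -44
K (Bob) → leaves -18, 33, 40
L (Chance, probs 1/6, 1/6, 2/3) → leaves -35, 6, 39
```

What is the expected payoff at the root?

-27

C (Bob): min(-5, -11, 25) = -11
D (Bob): min(29, -5, 0) = -5
E (Bob): min(34, 9, 23) = 9
B (Alice): max(-11, -5, 9) = 9
G (Bob): min(-27, 15, -26) = -27
H (Bob): min(-48, 8, -34) = -48
I (Bob): min(8, 25, -40) = -40
F (Alice): max(-27, -48, -40) = -27
K (Bob): min(-18, 33, 40) = -18
L (Chance): 1/6·-35 + 1/6·6 + 2/3·39 = 21.17
J (Alice): max(-18, 21.17, -44) = 21.17
Root (Bob): min(9, -27, 21.17) = -27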